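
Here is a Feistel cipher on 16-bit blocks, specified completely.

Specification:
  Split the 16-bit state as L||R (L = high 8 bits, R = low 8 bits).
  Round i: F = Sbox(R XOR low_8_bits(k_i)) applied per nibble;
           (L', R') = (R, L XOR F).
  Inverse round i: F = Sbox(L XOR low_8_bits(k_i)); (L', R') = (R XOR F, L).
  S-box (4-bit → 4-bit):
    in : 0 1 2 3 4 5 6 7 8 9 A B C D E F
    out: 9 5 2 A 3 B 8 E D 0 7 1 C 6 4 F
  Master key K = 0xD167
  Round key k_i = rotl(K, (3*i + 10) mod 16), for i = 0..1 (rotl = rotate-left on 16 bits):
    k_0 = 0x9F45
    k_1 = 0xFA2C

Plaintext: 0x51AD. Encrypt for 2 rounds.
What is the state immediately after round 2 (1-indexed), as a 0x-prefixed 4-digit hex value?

0x1C04

s_0 = plaintext = 0x51AD
s_1 = Round(s_0, k_0) = 0xAD1C
s_2 = Round(s_1, k_1) = 0x1C04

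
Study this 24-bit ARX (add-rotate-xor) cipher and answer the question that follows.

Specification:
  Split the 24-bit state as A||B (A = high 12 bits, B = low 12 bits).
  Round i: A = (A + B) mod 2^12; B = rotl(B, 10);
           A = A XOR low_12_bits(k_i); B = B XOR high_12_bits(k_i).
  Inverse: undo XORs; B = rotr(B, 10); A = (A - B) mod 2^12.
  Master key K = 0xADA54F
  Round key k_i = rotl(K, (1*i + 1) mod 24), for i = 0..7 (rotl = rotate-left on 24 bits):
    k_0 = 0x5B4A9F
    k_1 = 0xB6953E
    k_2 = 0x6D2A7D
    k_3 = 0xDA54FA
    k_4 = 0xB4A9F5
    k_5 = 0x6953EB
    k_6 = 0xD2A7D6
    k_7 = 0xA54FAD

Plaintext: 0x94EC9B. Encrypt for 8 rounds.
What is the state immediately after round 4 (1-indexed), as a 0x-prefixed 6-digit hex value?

s_0 = plaintext = 0x94EC9B
s_1 = Round(s_0, k_0) = 0xF76A92
s_2 = Round(s_1, k_1) = 0xF361CD
s_3 = Round(s_2, k_2) = 0xB7E2A1
s_4 = Round(s_3, k_3) = 0xAE590D
s_5 = Round(s_4, k_4) = 0xA07D09
s_6 = Round(s_5, k_5) = 0x4FB1D7
s_7 = Round(s_6, k_6) = 0x10415F
s_8 = Round(s_7, k_7) = 0xDCE603

0xAE590D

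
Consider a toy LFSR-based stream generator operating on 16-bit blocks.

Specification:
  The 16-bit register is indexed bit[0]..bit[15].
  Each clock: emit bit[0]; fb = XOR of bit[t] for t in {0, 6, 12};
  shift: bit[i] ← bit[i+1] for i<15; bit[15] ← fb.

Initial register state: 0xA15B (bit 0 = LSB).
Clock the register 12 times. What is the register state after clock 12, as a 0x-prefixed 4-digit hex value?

0xA94A

reg_0 = 0xA15B
clock 1: out=1, reg = 0x50AD
clock 2: out=1, reg = 0x2856
clock 3: out=0, reg = 0x942B
clock 4: out=1, reg = 0x4A15
clock 5: out=1, reg = 0xA50A
clock 6: out=0, reg = 0x5285
clock 7: out=1, reg = 0x2942
clock 8: out=0, reg = 0x94A1
clock 9: out=1, reg = 0x4A50
clock 10: out=0, reg = 0xA528
clock 11: out=0, reg = 0x5294
clock 12: out=0, reg = 0xA94A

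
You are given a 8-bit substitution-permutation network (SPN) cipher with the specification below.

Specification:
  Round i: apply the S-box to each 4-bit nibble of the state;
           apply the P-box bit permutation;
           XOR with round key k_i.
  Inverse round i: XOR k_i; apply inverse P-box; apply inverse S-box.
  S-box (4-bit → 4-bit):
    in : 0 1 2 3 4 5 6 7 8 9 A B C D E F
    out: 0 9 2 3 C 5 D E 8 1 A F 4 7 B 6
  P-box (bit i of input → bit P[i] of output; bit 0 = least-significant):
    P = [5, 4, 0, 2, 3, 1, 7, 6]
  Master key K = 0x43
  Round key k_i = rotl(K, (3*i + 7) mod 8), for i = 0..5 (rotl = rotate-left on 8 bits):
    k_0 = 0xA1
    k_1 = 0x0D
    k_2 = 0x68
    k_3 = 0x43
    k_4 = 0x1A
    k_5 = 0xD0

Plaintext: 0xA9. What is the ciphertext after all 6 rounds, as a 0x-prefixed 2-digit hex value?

0xAB

s_0 = plaintext = 0xA9
s_1 = Round(s_0, k_0) = 0xC3
s_2 = Round(s_1, k_1) = 0xBD
s_3 = Round(s_2, k_2) = 0x93
s_4 = Round(s_3, k_3) = 0x7B
s_5 = Round(s_4, k_4) = 0xED
s_6 = Round(s_5, k_5) = 0xAB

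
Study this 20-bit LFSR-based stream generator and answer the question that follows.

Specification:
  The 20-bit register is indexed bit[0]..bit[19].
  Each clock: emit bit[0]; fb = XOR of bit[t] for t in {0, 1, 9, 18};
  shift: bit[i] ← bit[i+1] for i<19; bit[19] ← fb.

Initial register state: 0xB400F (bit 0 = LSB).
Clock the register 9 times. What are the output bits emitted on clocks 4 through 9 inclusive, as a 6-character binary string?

reg_0 = 0xB400F
clock 1: out=1, reg = 0x5A007
clock 2: out=1, reg = 0xAD003
clock 3: out=1, reg = 0x56801
clock 4: out=1, reg = 0x2B400
clock 5: out=0, reg = 0x15A00
clock 6: out=0, reg = 0x8AD00
clock 7: out=0, reg = 0x45680
clock 8: out=0, reg = 0x22B40
clock 9: out=0, reg = 0x915A0

100000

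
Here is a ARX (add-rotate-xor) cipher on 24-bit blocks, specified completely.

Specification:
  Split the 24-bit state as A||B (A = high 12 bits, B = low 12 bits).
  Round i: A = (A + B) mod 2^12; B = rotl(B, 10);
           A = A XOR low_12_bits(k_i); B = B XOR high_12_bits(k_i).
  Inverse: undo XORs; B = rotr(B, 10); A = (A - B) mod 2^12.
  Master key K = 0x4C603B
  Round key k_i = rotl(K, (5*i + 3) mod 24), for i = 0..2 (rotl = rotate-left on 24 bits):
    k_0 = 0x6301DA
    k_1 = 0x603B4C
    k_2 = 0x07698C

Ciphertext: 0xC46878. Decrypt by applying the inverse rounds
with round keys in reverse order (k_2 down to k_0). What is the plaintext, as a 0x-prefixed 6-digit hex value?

s_0 = ciphertext = 0xC46878
s_1 = InvRound(s_0, k_2) = 0x59003A
s_2 = InvRound(s_1, k_1) = 0x5F78E5
s_3 = InvRound(s_2, k_0) = 0x8D6B57

0x8D6B57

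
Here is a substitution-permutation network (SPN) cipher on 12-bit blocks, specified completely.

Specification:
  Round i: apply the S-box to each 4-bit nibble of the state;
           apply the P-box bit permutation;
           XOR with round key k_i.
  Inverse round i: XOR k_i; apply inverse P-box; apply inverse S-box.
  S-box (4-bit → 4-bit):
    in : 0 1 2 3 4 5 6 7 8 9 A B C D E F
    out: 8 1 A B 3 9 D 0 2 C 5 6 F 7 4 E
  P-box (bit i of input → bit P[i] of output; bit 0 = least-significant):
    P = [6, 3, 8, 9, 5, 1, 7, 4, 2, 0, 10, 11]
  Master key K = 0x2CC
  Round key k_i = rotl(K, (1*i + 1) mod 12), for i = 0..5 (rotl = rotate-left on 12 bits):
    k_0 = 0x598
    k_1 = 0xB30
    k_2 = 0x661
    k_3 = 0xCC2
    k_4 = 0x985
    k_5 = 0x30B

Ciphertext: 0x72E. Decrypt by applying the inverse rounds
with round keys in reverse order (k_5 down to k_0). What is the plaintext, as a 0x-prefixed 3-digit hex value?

s_0 = ciphertext = 0x72E
s_1 = InvRound(s_0, k_5) = 0xD17
s_2 = InvRound(s_1, k_4) = 0xEF7
s_3 = InvRound(s_2, k_3) = 0x450
s_4 = InvRound(s_3, k_2) = 0x850
s_5 = InvRound(s_4, k_1) = 0x716
s_6 = InvRound(s_5, k_0) = 0x1B2

0x1B2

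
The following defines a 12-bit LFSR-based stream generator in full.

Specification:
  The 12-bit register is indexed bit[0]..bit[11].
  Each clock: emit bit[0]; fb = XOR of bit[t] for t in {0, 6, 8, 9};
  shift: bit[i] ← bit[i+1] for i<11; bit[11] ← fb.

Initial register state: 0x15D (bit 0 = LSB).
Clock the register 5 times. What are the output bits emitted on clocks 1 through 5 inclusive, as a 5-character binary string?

reg_0 = 0x15D
clock 1: out=1, reg = 0x8AE
clock 2: out=0, reg = 0x457
clock 3: out=1, reg = 0x22B
clock 4: out=1, reg = 0x115
clock 5: out=1, reg = 0x08A

10111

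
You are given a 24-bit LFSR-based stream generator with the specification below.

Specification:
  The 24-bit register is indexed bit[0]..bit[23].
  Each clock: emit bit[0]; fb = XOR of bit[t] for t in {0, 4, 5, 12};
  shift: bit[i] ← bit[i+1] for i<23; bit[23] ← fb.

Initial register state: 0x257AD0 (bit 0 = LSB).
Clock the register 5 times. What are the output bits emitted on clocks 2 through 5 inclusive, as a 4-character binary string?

0001

reg_0 = 0x257AD0
clock 1: out=0, reg = 0x12BD68
clock 2: out=0, reg = 0x095EB4
clock 3: out=0, reg = 0x84AF5A
clock 4: out=0, reg = 0xC257AD
clock 5: out=1, reg = 0xE12BD6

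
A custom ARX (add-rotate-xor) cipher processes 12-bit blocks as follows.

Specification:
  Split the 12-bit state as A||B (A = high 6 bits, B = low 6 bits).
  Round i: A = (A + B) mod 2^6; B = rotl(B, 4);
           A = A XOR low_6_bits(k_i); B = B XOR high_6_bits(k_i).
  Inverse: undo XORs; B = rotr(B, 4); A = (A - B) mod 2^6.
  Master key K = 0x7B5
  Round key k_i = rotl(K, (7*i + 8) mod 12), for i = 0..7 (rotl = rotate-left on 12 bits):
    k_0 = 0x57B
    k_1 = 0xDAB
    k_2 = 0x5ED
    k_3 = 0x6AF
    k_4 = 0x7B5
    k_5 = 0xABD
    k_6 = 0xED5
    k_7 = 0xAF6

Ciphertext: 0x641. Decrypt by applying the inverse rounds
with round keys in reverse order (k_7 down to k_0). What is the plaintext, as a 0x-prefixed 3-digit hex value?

s_0 = ciphertext = 0x641
s_1 = InvRound(s_0, k_7) = 0x16A
s_2 = InvRound(s_1, k_6) = 0x2C5
s_3 = InvRound(s_2, k_5) = 0xE3E
s_4 = InvRound(s_3, k_4) = 0x2C2
s_5 = InvRound(s_4, k_3) = 0x0E1
s_6 = InvRound(s_5, k_2) = 0x4DB
s_7 = InvRound(s_6, k_1) = 0x0B6
s_8 = InvRound(s_7, k_0) = 0xACE

0xACE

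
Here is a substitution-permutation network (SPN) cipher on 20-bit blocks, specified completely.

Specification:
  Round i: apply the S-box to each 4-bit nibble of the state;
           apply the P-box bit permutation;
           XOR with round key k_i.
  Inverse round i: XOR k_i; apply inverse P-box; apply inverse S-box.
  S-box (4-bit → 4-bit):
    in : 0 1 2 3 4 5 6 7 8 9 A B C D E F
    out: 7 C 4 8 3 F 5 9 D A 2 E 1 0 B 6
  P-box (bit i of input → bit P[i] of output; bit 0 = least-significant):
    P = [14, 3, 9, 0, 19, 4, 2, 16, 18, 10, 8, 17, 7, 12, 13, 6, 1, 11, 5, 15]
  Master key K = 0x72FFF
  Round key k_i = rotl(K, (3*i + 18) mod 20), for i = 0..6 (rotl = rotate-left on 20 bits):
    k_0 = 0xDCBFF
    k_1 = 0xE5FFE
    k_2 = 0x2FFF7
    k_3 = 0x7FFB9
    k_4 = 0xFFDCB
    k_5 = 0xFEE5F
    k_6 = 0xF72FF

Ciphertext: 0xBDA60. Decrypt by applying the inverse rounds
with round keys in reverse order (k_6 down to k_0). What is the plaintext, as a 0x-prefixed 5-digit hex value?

0xCF349

s_0 = ciphertext = 0xBDA60
s_1 = InvRound(s_0, k_6) = 0xE6CF9
s_2 = InvRound(s_1, k_5) = 0x8CD12
s_3 = InvRound(s_2, k_4) = 0xD5799
s_4 = InvRound(s_3, k_3) = 0xB23CD
s_5 = InvRound(s_4, k_2) = 0x5AAE4
s_6 = InvRound(s_5, k_1) = 0x7FBE4
s_7 = InvRound(s_6, k_0) = 0xCF349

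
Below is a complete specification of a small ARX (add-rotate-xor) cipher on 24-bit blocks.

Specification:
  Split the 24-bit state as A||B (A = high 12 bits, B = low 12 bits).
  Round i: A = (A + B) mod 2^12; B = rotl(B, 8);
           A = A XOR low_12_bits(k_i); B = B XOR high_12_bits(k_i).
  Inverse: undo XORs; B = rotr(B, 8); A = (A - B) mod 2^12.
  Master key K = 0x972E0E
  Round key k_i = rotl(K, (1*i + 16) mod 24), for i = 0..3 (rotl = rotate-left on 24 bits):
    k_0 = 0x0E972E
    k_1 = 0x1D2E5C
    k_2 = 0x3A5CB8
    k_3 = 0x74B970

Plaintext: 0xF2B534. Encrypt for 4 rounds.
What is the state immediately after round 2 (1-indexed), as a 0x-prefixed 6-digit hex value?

s_0 = plaintext = 0xF2B534
s_1 = Round(s_0, k_0) = 0x3714BA
s_2 = Round(s_1, k_1) = 0x677B99
s_3 = Round(s_2, k_2) = 0xEA8A1C
s_4 = Round(s_3, k_3) = 0x1B4BEA

0x677B99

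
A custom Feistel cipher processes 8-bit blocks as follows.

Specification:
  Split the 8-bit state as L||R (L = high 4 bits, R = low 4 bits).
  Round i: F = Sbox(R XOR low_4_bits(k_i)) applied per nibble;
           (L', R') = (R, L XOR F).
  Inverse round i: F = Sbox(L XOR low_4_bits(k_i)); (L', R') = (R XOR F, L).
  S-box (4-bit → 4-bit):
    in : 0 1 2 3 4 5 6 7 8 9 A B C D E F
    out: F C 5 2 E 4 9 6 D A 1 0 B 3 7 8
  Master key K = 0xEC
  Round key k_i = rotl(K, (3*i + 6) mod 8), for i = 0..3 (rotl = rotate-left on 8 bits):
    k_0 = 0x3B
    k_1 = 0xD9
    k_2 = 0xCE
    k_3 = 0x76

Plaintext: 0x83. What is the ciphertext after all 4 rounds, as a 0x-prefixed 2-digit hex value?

s_0 = plaintext = 0x83
s_1 = Round(s_0, k_0) = 0x35
s_2 = Round(s_1, k_1) = 0x58
s_3 = Round(s_2, k_2) = 0x8C
s_4 = Round(s_3, k_3) = 0xC9

0xC9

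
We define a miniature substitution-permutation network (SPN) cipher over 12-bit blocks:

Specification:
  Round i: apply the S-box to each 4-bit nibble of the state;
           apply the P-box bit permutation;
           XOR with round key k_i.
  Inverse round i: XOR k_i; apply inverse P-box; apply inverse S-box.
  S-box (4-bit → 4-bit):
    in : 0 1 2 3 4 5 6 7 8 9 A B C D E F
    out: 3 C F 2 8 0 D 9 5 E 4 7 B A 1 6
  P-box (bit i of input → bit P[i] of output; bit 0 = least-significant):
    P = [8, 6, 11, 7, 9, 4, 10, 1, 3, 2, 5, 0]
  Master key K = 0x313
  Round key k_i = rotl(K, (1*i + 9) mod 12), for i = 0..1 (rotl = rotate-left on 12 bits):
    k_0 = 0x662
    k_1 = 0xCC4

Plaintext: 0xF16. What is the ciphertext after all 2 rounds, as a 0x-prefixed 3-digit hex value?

s_0 = plaintext = 0xF16
s_1 = Round(s_0, k_0) = 0xBC4
s_2 = Round(s_1, k_1) = 0xE7A

0xE7A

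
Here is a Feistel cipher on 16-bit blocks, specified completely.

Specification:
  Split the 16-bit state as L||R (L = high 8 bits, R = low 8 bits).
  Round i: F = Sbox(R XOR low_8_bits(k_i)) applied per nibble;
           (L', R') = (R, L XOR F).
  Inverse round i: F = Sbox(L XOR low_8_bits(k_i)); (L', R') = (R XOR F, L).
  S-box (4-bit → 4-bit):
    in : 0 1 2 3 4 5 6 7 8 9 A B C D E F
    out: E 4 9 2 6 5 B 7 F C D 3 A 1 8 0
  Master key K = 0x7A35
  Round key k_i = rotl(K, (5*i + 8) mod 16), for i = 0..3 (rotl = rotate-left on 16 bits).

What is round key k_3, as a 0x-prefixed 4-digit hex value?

0x1ABD

K = 0x7A35
k_0 = rotl(K, (5*0+8) mod 16) = rotl(K, 8) = 0x357A
k_1 = rotl(K, (5*1+8) mod 16) = rotl(K, 13) = 0xAF46
k_2 = rotl(K, (5*2+8) mod 16) = rotl(K, 2) = 0xE8D5
k_3 = rotl(K, (5*3+8) mod 16) = rotl(K, 7) = 0x1ABD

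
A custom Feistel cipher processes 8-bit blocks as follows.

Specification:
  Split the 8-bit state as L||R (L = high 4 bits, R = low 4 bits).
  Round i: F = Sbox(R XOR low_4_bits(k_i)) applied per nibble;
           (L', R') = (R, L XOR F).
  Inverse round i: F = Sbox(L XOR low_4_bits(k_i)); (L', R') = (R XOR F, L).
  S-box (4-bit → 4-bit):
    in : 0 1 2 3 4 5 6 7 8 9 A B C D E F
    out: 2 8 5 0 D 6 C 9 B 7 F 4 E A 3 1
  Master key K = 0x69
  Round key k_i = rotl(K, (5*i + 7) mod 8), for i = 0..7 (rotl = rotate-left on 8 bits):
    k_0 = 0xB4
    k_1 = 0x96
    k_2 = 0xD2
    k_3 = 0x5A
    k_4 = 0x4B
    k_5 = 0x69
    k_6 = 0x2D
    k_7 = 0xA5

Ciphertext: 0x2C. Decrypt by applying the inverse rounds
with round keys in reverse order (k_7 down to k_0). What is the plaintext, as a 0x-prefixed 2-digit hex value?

s_0 = ciphertext = 0x2C
s_1 = InvRound(s_0, k_7) = 0x52
s_2 = InvRound(s_1, k_6) = 0x95
s_3 = InvRound(s_2, k_5) = 0x79
s_4 = InvRound(s_3, k_4) = 0x77
s_5 = InvRound(s_4, k_3) = 0xD7
s_6 = InvRound(s_5, k_2) = 0x6D
s_7 = InvRound(s_6, k_1) = 0xF6
s_8 = InvRound(s_7, k_0) = 0x2F

0x2F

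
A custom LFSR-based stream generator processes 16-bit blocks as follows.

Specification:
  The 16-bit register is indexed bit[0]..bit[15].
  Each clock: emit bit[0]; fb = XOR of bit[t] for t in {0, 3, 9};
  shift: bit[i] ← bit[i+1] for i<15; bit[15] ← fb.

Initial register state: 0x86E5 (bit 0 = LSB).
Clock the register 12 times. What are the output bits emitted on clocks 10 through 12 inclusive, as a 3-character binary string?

reg_0 = 0x86E5
clock 1: out=1, reg = 0x4372
clock 2: out=0, reg = 0xA1B9
clock 3: out=1, reg = 0x50DC
clock 4: out=0, reg = 0xA86E
clock 5: out=0, reg = 0xD437
clock 6: out=1, reg = 0xEA1B
clock 7: out=1, reg = 0xF50D
clock 8: out=1, reg = 0x7A86
clock 9: out=0, reg = 0xBD43
clock 10: out=1, reg = 0xDEA1
clock 11: out=1, reg = 0x6F50
clock 12: out=0, reg = 0xB7A8

110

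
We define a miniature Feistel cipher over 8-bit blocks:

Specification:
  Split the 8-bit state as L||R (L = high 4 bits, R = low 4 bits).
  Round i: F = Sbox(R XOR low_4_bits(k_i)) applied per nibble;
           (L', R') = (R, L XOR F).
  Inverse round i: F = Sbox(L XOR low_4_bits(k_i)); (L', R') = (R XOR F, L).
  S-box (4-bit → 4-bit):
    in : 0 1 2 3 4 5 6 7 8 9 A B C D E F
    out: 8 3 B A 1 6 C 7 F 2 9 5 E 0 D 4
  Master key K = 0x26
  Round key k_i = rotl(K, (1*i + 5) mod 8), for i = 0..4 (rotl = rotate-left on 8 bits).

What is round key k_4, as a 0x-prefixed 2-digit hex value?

K = 0x26
k_0 = rotl(K, (1*0+5) mod 8) = rotl(K, 5) = 0xC4
k_1 = rotl(K, (1*1+5) mod 8) = rotl(K, 6) = 0x89
k_2 = rotl(K, (1*2+5) mod 8) = rotl(K, 7) = 0x13
k_3 = rotl(K, (1*3+5) mod 8) = rotl(K, 0) = 0x26
k_4 = rotl(K, (1*4+5) mod 8) = rotl(K, 1) = 0x4C

0x4C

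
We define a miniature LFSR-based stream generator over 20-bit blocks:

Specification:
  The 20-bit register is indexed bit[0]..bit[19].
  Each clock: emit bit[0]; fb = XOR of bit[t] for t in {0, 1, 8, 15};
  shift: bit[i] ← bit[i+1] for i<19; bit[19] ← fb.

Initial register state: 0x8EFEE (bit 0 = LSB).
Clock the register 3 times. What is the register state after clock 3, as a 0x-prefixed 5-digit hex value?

reg_0 = 0x8EFEE
clock 1: out=0, reg = 0xC77F7
clock 2: out=1, reg = 0xE3BFB
clock 3: out=1, reg = 0xF1DFD

0xF1DFD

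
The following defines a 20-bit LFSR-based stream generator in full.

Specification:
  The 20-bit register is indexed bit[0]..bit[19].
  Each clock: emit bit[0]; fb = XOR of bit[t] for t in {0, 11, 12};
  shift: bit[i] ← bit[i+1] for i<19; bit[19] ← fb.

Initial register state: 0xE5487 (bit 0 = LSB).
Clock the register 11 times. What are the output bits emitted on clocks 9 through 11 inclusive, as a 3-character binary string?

001

reg_0 = 0xE5487
clock 1: out=1, reg = 0x72A43
clock 2: out=1, reg = 0x39521
clock 3: out=1, reg = 0x1CA90
clock 4: out=0, reg = 0x8E548
clock 5: out=0, reg = 0x472A4
clock 6: out=0, reg = 0xA3952
clock 7: out=0, reg = 0x51CA9
clock 8: out=1, reg = 0xA8E54
clock 9: out=0, reg = 0xD472A
clock 10: out=0, reg = 0x6A395
clock 11: out=1, reg = 0xB51CA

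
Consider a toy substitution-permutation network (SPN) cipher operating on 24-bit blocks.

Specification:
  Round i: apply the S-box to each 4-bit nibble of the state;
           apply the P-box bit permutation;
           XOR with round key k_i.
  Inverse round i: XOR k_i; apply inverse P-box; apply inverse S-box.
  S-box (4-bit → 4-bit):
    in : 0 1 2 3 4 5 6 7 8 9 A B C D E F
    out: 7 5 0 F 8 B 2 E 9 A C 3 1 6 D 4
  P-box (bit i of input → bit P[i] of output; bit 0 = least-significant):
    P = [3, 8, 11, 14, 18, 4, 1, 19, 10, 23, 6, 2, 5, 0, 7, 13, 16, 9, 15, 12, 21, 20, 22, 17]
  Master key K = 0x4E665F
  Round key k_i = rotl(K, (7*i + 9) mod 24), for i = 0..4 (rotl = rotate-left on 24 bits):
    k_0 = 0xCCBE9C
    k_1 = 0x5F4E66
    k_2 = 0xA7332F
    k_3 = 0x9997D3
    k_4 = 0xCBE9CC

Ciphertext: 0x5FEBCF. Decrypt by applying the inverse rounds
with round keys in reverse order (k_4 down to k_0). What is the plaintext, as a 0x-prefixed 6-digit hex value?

s_0 = ciphertext = 0x5FEBCF
s_1 = InvRound(s_0, k_4) = 0x666612
s_2 = InvRound(s_1, k_3) = 0x3E7D89
s_3 = InvRound(s_2, k_2) = 0x6B15AA
s_4 = InvRound(s_3, k_1) = 0xB9FAC3
s_5 = InvRound(s_4, k_0) = 0x0C6E08

0x0C6E08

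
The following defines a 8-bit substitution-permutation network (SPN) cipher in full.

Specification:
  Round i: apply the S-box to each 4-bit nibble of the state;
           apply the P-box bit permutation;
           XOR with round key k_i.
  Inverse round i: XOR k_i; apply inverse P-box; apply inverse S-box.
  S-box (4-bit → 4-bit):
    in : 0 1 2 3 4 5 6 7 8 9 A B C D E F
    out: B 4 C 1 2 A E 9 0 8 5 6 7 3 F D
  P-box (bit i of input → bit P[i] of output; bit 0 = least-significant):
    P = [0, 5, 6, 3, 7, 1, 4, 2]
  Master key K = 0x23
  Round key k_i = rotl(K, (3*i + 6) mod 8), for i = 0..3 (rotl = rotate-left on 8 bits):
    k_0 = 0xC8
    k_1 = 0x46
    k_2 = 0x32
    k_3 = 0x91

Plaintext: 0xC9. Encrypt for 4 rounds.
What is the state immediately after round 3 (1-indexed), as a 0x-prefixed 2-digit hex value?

0xB4

s_0 = plaintext = 0xC9
s_1 = Round(s_0, k_0) = 0x52
s_2 = Round(s_1, k_1) = 0x08
s_3 = Round(s_2, k_2) = 0xB4
s_4 = Round(s_3, k_3) = 0xA3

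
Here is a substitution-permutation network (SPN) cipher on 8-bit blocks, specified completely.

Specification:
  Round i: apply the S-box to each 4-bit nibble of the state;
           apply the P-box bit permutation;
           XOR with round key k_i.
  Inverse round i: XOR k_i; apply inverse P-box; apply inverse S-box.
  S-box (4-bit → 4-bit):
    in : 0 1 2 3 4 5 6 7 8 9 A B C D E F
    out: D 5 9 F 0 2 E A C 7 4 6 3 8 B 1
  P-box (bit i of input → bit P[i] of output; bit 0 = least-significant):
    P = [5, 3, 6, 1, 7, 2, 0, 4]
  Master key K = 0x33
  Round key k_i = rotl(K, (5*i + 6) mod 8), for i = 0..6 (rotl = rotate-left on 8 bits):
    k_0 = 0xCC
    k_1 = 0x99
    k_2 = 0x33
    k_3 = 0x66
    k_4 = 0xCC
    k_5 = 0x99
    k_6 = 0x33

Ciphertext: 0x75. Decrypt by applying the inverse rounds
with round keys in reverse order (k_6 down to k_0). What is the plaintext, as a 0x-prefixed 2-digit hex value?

0x64

s_0 = ciphertext = 0x75
s_1 = InvRound(s_0, k_6) = 0x58
s_2 = InvRound(s_1, k_5) = 0x1A
s_3 = InvRound(s_2, k_4) = 0xE8
s_4 = InvRound(s_3, k_3) = 0xC7
s_5 = InvRound(s_4, k_2) = 0xE1
s_6 = InvRound(s_5, k_1) = 0xD9
s_7 = InvRound(s_6, k_0) = 0x64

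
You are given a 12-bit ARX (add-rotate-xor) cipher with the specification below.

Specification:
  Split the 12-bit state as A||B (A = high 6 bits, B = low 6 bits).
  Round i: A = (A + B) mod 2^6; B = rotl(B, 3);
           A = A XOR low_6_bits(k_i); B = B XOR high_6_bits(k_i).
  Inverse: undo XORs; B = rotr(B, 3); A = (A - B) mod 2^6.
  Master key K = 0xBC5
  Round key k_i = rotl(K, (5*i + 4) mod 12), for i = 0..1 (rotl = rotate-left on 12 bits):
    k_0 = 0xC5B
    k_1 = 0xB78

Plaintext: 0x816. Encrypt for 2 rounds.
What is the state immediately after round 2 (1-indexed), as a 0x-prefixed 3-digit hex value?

0x235

s_0 = plaintext = 0x816
s_1 = Round(s_0, k_0) = 0xB43
s_2 = Round(s_1, k_1) = 0x235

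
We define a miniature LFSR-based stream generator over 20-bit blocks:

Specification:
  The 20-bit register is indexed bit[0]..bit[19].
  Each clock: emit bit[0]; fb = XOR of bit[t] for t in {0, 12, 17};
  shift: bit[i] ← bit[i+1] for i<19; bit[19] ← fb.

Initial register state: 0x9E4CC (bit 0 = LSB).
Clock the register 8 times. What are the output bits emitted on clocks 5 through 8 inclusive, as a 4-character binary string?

reg_0 = 0x9E4CC
clock 1: out=0, reg = 0x4F266
clock 2: out=0, reg = 0xA7933
clock 3: out=1, reg = 0xD3C99
clock 4: out=1, reg = 0x69E4C
clock 5: out=0, reg = 0x34F26
clock 6: out=0, reg = 0x9A793
clock 7: out=1, reg = 0xCD3C9
clock 8: out=1, reg = 0x669E4

0011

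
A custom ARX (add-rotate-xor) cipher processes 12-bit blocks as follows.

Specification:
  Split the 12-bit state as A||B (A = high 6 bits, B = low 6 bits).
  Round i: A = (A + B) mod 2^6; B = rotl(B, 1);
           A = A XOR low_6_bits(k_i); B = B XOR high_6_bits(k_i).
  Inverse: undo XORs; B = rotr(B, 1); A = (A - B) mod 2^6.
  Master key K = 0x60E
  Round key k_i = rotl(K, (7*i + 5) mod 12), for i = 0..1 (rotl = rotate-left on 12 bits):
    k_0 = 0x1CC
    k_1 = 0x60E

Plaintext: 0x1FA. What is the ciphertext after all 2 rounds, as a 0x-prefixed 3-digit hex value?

0xC7D

s_0 = plaintext = 0x1FA
s_1 = Round(s_0, k_0) = 0x372
s_2 = Round(s_1, k_1) = 0xC7D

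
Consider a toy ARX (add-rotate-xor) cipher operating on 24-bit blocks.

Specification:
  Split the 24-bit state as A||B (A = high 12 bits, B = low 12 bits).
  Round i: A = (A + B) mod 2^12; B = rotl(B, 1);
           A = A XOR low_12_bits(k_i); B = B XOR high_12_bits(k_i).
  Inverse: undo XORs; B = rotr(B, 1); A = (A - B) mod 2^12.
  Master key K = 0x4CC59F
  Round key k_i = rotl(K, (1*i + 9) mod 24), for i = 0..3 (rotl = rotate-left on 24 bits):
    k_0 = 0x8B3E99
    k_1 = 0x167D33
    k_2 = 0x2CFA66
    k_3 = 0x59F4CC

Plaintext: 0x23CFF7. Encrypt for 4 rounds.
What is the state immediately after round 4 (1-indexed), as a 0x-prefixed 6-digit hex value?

s_0 = plaintext = 0x23CFF7
s_1 = Round(s_0, k_0) = 0xCAA75C
s_2 = Round(s_1, k_1) = 0x935FDF
s_3 = Round(s_2, k_2) = 0x372D70
s_4 = Round(s_3, k_3) = 0x42EF7E

0x42EF7E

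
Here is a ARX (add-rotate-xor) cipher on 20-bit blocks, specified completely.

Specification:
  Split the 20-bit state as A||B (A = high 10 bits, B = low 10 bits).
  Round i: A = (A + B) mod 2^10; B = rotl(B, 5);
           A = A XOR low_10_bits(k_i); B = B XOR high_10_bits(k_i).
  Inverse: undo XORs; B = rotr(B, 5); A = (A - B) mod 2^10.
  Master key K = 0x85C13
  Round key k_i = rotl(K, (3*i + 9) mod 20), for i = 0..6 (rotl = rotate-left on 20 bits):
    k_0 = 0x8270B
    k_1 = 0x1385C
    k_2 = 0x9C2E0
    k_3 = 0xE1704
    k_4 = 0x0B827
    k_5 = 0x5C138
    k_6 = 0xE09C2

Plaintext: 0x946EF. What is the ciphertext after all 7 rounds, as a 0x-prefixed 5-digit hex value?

s_0 = plaintext = 0x946EF
s_1 = Round(s_0, k_0) = 0x92FFE
s_2 = Round(s_1, k_1) = 0x85791
s_3 = Round(s_2, k_2) = 0xD184C
s_4 = Round(s_3, k_3) = 0x25A07
s_5 = Round(s_4, k_4) = 0xAE8DE
s_6 = Round(s_5, k_5) = 0xA82B6
s_7 = Round(s_6, k_6) = 0x25157

0x25157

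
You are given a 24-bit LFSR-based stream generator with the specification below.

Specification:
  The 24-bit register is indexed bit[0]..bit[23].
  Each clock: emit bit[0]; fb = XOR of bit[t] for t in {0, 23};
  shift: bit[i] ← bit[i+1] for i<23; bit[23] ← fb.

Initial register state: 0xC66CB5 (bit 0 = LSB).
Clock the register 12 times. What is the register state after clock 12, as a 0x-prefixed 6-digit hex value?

0x46CC66

reg_0 = 0xC66CB5
clock 1: out=1, reg = 0x63365A
clock 2: out=0, reg = 0x319B2D
clock 3: out=1, reg = 0x98CD96
clock 4: out=0, reg = 0xCC66CB
clock 5: out=1, reg = 0x663365
clock 6: out=1, reg = 0xB319B2
clock 7: out=0, reg = 0xD98CD9
clock 8: out=1, reg = 0x6CC66C
clock 9: out=0, reg = 0x366336
clock 10: out=0, reg = 0x1B319B
clock 11: out=1, reg = 0x8D98CD
clock 12: out=1, reg = 0x46CC66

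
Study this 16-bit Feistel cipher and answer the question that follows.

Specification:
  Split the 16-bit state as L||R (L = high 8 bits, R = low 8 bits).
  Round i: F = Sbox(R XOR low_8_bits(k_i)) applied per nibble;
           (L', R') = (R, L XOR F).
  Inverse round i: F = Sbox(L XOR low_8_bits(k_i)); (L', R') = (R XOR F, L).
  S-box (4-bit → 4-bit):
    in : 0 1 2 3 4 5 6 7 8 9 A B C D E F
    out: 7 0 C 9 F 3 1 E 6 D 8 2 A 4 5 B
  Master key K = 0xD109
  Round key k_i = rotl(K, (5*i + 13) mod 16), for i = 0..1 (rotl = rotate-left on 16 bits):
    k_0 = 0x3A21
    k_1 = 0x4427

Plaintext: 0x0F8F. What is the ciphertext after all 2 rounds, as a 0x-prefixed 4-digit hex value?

0x8A0B

s_0 = plaintext = 0x0F8F
s_1 = Round(s_0, k_0) = 0x8F8A
s_2 = Round(s_1, k_1) = 0x8A0B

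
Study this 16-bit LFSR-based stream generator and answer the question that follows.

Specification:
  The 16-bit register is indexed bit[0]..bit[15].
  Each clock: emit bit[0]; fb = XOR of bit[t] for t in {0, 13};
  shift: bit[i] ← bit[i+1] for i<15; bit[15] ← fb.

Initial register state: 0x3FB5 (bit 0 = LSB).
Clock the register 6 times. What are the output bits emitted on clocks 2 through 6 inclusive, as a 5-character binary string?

01011

reg_0 = 0x3FB5
clock 1: out=1, reg = 0x1FDA
clock 2: out=0, reg = 0x0FED
clock 3: out=1, reg = 0x87F6
clock 4: out=0, reg = 0x43FB
clock 5: out=1, reg = 0xA1FD
clock 6: out=1, reg = 0x50FE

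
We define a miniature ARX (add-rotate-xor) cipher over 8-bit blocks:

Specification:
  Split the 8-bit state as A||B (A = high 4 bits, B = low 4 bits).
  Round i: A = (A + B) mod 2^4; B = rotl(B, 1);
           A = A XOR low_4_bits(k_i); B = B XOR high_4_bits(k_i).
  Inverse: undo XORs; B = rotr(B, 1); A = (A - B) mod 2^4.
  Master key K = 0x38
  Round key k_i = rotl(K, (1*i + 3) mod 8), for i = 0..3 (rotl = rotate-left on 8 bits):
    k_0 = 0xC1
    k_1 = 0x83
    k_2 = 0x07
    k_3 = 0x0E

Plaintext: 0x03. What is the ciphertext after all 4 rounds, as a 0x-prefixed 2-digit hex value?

s_0 = plaintext = 0x03
s_1 = Round(s_0, k_0) = 0x2A
s_2 = Round(s_1, k_1) = 0xFD
s_3 = Round(s_2, k_2) = 0xBB
s_4 = Round(s_3, k_3) = 0x87

0x87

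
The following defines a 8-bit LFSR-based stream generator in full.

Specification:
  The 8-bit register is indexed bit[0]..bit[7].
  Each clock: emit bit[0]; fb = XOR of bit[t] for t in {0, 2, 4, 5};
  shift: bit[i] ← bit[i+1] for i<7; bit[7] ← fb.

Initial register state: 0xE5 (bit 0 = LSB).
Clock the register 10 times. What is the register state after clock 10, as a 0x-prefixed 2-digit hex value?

0x4B

reg_0 = 0xE5
clock 1: out=1, reg = 0xF2
clock 2: out=0, reg = 0x79
clock 3: out=1, reg = 0xBC
clock 4: out=0, reg = 0xDE
clock 5: out=0, reg = 0x6F
clock 6: out=1, reg = 0xB7
clock 7: out=1, reg = 0x5B
clock 8: out=1, reg = 0x2D
clock 9: out=1, reg = 0x96
clock 10: out=0, reg = 0x4B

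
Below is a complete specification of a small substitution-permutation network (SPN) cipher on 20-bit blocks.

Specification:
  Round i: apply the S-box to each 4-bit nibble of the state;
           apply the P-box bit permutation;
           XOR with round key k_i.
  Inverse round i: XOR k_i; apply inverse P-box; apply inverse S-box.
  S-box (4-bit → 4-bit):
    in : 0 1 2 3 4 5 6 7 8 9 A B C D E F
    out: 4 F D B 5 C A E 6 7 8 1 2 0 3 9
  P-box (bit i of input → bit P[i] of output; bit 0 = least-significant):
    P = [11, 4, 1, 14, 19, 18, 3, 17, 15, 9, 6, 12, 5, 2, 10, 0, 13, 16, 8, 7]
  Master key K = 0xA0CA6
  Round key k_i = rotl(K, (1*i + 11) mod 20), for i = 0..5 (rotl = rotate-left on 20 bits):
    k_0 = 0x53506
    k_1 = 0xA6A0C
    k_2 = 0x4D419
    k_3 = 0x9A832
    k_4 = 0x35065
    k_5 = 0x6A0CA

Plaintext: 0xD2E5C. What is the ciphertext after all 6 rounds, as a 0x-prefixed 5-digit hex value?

s_0 = plaintext = 0xD2E5C
s_1 = Round(s_0, k_0) = 0x7B33F
s_2 = Round(s_1, k_1) = 0x5B1AC
s_3 = Round(s_2, k_2) = 0x647E9
s_4 = Round(s_3, k_3) = 0x4B6C0
s_5 = Round(s_4, k_4) = 0x76347
s_6 = Round(s_5, k_5) = 0xF7355

0xF7355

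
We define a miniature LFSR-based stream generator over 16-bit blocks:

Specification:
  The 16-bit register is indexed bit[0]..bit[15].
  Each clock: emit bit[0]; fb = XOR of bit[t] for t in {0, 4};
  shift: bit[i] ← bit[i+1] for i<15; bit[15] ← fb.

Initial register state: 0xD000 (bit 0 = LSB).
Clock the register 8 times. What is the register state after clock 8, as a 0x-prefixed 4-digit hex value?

reg_0 = 0xD000
clock 1: out=0, reg = 0x6800
clock 2: out=0, reg = 0x3400
clock 3: out=0, reg = 0x1A00
clock 4: out=0, reg = 0x0D00
clock 5: out=0, reg = 0x0680
clock 6: out=0, reg = 0x0340
clock 7: out=0, reg = 0x01A0
clock 8: out=0, reg = 0x00D0

0x00D0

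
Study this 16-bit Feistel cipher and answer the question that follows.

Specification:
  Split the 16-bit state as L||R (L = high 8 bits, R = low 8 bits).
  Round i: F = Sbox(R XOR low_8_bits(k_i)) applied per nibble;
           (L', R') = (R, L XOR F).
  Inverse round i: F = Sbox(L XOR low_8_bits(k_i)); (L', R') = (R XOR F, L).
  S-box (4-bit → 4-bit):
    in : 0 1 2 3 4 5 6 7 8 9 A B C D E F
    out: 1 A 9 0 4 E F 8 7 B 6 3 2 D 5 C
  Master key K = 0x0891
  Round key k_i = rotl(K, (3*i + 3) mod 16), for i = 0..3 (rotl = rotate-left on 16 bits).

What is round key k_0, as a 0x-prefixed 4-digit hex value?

0x4488

K = 0x0891
k_0 = rotl(K, (3*0+3) mod 16) = rotl(K, 3) = 0x4488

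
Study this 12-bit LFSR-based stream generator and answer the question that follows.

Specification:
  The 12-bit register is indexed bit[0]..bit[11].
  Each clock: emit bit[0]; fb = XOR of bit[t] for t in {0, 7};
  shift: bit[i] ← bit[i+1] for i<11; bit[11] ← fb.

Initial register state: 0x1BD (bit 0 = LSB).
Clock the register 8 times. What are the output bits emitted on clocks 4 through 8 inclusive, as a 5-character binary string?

reg_0 = 0x1BD
clock 1: out=1, reg = 0x0DE
clock 2: out=0, reg = 0x86F
clock 3: out=1, reg = 0xC37
clock 4: out=1, reg = 0xE1B
clock 5: out=1, reg = 0xF0D
clock 6: out=1, reg = 0xF86
clock 7: out=0, reg = 0xFC3
clock 8: out=1, reg = 0x7E1

11101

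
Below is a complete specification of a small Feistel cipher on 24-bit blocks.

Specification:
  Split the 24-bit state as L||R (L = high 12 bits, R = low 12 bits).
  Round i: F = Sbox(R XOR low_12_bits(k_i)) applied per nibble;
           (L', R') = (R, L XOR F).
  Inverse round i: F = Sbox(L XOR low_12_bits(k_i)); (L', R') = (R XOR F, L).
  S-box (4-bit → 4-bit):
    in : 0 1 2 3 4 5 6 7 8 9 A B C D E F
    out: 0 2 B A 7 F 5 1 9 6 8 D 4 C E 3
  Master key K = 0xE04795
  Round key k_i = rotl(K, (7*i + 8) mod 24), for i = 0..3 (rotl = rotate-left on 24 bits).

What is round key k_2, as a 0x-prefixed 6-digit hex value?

K = 0xE04795
k_0 = rotl(K, (7*0+8) mod 24) = rotl(K, 8) = 0x4795E0
k_1 = rotl(K, (7*1+8) mod 24) = rotl(K, 15) = 0xCAF023
k_2 = rotl(K, (7*2+8) mod 24) = rotl(K, 22) = 0x7811E5

0x7811E5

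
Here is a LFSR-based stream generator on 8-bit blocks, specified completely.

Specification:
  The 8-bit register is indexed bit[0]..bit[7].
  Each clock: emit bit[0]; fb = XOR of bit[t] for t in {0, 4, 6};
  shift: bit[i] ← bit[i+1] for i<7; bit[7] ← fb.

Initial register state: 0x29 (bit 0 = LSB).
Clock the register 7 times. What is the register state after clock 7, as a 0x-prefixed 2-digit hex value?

0x8E

reg_0 = 0x29
clock 1: out=1, reg = 0x94
clock 2: out=0, reg = 0xCA
clock 3: out=0, reg = 0xE5
clock 4: out=1, reg = 0x72
clock 5: out=0, reg = 0x39
clock 6: out=1, reg = 0x1C
clock 7: out=0, reg = 0x8E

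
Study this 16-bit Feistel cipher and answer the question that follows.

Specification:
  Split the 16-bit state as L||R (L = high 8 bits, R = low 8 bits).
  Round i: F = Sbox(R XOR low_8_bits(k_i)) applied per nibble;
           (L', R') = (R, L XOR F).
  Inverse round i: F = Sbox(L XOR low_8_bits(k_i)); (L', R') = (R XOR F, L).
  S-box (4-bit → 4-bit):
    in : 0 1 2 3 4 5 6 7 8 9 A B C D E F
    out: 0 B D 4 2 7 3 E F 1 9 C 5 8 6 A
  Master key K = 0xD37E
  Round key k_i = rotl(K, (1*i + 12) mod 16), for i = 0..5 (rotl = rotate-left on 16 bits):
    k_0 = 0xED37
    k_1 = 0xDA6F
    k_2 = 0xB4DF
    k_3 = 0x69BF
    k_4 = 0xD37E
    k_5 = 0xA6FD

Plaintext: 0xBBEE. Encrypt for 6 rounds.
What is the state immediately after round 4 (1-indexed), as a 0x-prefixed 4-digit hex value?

s_0 = plaintext = 0xBBEE
s_1 = Round(s_0, k_0) = 0xEE3A
s_2 = Round(s_1, k_1) = 0x3A99
s_3 = Round(s_2, k_2) = 0x9919
s_4 = Round(s_3, k_3) = 0x190A
s_5 = Round(s_4, k_4) = 0x0AFB
s_6 = Round(s_5, k_5) = 0xFB09

0x190A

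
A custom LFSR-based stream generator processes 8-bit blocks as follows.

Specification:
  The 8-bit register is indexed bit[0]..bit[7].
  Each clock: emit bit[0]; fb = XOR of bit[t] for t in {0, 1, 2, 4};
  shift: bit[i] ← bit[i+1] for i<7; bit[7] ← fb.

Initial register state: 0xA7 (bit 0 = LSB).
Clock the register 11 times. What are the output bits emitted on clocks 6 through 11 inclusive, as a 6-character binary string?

101111

reg_0 = 0xA7
clock 1: out=1, reg = 0xD3
clock 2: out=1, reg = 0xE9
clock 3: out=1, reg = 0xF4
clock 4: out=0, reg = 0x7A
clock 5: out=0, reg = 0x3D
clock 6: out=1, reg = 0x9E
clock 7: out=0, reg = 0xCF
clock 8: out=1, reg = 0xE7
clock 9: out=1, reg = 0xF3
clock 10: out=1, reg = 0xF9
clock 11: out=1, reg = 0x7C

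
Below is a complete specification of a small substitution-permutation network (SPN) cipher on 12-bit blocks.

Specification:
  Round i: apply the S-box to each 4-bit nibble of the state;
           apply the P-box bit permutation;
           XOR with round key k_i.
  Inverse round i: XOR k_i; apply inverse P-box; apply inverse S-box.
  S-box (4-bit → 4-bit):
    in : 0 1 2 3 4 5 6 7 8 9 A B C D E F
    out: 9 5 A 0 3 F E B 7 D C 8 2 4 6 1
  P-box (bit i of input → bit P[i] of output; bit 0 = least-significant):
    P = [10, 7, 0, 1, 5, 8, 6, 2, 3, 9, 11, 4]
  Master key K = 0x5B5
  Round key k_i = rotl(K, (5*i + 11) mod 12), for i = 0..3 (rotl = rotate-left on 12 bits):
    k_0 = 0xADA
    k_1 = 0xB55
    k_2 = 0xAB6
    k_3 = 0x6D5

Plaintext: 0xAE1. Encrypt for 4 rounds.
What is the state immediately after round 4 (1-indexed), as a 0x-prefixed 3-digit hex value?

s_0 = plaintext = 0xAE1
s_1 = Round(s_0, k_0) = 0x78B
s_2 = Round(s_1, k_1) = 0x82F
s_3 = Round(s_2, k_2) = 0x5BA
s_4 = Round(s_3, k_3) = 0xCCA

0xCCA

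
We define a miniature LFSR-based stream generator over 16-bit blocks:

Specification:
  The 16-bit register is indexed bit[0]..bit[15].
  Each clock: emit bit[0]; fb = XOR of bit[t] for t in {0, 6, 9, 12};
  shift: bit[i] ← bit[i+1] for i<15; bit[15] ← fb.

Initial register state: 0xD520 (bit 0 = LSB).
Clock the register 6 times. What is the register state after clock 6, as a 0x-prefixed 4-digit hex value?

reg_0 = 0xD520
clock 1: out=0, reg = 0xEA90
clock 2: out=0, reg = 0xF548
clock 3: out=0, reg = 0x7AA4
clock 4: out=0, reg = 0x3D52
clock 5: out=0, reg = 0x1EA9
clock 6: out=1, reg = 0x8F54

0x8F54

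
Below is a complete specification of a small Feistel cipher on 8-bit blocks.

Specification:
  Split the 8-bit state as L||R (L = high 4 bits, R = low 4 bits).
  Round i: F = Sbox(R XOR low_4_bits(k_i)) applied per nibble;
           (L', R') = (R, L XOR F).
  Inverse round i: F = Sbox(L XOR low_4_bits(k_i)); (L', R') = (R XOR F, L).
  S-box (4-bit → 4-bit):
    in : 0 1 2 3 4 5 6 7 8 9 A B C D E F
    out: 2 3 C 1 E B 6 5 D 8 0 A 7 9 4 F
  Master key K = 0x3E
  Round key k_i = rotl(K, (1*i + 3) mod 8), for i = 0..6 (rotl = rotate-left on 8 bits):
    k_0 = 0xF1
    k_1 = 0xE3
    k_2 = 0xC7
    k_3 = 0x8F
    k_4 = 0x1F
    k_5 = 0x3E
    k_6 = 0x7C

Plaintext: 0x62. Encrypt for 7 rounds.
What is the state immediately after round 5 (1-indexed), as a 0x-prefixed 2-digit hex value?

0x02

s_0 = plaintext = 0x62
s_1 = Round(s_0, k_0) = 0x27
s_2 = Round(s_1, k_1) = 0x7C
s_3 = Round(s_2, k_2) = 0xCD
s_4 = Round(s_3, k_3) = 0xD0
s_5 = Round(s_4, k_4) = 0x02
s_6 = Round(s_5, k_5) = 0x27
s_7 = Round(s_6, k_6) = 0x78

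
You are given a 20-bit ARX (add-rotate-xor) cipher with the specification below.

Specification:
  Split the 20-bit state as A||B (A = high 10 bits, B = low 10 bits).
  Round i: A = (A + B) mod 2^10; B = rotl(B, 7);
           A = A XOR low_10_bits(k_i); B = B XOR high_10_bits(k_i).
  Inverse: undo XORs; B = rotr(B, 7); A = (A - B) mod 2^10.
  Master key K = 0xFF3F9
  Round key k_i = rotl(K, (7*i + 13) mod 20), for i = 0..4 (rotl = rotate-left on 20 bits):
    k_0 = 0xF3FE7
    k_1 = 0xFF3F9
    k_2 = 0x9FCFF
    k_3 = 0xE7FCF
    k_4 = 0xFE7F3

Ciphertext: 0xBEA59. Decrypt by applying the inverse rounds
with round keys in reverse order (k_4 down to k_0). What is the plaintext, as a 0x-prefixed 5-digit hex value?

0xA240D

s_0 = ciphertext = 0xBEA59
s_1 = InvRound(s_0, k_4) = 0x01903
s_2 = InvRound(s_1, k_3) = 0xB90E5
s_3 = InvRound(s_2, k_2) = 0x518D5
s_4 = InvRound(s_3, k_1) = 0x5C54E
s_5 = InvRound(s_4, k_0) = 0xA240D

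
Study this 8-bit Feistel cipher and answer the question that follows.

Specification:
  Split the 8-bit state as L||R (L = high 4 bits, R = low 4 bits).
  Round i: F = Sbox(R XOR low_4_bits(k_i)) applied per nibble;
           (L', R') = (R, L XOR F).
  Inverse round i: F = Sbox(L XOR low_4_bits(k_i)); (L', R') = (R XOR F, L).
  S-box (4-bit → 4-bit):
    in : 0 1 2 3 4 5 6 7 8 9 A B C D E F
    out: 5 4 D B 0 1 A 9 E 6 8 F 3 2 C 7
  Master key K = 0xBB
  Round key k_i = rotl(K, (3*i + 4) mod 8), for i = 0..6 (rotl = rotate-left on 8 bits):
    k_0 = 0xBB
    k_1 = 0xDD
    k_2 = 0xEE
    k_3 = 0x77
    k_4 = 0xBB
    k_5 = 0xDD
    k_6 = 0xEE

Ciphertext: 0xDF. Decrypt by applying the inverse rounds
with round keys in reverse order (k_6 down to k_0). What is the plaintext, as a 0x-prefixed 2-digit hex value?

s_0 = ciphertext = 0xDF
s_1 = InvRound(s_0, k_6) = 0x4D
s_2 = InvRound(s_1, k_5) = 0xB4
s_3 = InvRound(s_2, k_4) = 0x1B
s_4 = InvRound(s_3, k_3) = 0x11
s_5 = InvRound(s_4, k_2) = 0x61
s_6 = InvRound(s_5, k_1) = 0xE6
s_7 = InvRound(s_6, k_0) = 0x7E

0x7E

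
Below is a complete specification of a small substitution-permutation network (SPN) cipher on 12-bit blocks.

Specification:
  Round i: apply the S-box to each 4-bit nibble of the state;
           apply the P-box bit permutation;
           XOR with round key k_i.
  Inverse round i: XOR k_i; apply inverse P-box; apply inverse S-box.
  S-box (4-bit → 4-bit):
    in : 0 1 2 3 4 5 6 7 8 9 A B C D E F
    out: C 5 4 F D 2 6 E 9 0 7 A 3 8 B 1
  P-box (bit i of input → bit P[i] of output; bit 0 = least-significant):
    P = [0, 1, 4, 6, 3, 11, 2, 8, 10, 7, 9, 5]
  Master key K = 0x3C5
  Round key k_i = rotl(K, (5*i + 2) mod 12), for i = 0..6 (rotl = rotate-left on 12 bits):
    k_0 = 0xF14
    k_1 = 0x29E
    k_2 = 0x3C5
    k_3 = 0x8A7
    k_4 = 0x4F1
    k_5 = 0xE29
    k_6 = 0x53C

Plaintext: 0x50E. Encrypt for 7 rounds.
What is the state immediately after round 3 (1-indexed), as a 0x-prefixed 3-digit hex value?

0x921

s_0 = plaintext = 0x50E
s_1 = Round(s_0, k_0) = 0xED3
s_2 = Round(s_1, k_1) = 0x76D
s_3 = Round(s_2, k_2) = 0x921
s_4 = Round(s_3, k_3) = 0x8B2
s_5 = Round(s_4, k_4) = 0x9C1
s_6 = Round(s_5, k_5) = 0x630
s_7 = Round(s_6, k_6) = 0xEE0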